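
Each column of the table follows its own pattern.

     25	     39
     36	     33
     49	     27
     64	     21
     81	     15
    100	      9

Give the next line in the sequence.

First component — perfect squares: 5², 6², 7², …: 25, 36, 49, 64, 81, 100 → 121.
For the second component, −6 each step: 39, 33, 27, 21, 15, 9 → 3.
Putting it together: 121  3.

121  3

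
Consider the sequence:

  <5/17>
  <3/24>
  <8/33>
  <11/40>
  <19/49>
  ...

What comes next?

First value: each term is the sum of the two before it, so 5, 3, 8, 11, 19 → 30.
Second value: alternating steps +7, +9, +7, +9, …; 17, 24, 33, 40, 49 → 56.
So the next tuple is <30/56>.

<30/56>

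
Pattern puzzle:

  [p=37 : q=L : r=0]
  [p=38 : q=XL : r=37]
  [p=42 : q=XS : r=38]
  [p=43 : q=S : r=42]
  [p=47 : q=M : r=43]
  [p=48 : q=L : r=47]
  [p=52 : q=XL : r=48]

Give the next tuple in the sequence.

[p=53 : q=XS : r=52]

P — alternating steps +1, +4, +1, +4, …: 37, 38, 42, 43, 47, 48, 52 → 53.
For the q, repeats L → XL → XS → S → M: L, XL, XS, S, M, L, XL → XS.
For the r, always the previous value of the p: 0, 37, 38, 42, 43, 47, 48 → 52.
So the next tuple is [p=53 : q=XS : r=52].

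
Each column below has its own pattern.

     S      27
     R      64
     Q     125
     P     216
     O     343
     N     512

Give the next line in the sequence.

For the letter, letters move back 1 place in the alphabet: S, R, Q, P, O, N → M.
Second component — perfect cubes: 3³, 4³, 5³, …: 27, 64, 125, 216, 343, 512 → 729.
So the next line is M  729.

M  729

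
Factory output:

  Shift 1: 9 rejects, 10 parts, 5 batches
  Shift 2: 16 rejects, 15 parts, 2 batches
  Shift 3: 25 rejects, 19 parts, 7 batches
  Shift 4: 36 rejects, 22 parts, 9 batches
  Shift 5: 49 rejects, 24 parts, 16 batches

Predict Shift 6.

Rejects: 9, 16, 25, 36, 49 → 64 (perfect squares: 3², 4², 5², …).
Parts goes 10, 15, 19, 22, 24 → 25 (differences are 5, 4, 3, … (decreasing by 1 each time)).
Batches goes 5, 2, 7, 9, 16 → 25 (each term is the sum of the two before it).
So the next line is 64 rejects, 25 parts, 25 batches.

64 rejects, 25 parts, 25 batches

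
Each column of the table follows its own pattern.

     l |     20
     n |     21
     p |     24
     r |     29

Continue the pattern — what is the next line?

t  36

Letter: l, n, p, r → t (letters move forward 2 places in the alphabet).
Second component — differences are 1, 3, 5, … (increasing by 2 each time): 20, 21, 24, 29 → 36.
So the next line is t  36.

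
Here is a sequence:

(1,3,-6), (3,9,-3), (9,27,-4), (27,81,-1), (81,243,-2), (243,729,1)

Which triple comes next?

(729,2187,0)

First slot: ×3 each step; 1, 3, 9, 27, 81, 243 → 729.
Second slot: ×3 each step, so 3, 9, 27, 81, 243, 729 → 2187.
Third slot: alternating steps +3, −1, +3, −1, …; -6, -3, -4, -1, -2, 1 → 0.
So the next triple is (729,2187,0).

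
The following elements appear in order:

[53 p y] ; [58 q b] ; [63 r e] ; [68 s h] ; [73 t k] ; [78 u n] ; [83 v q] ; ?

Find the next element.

First value: +5 each step; 53, 58, 63, 68, 73, 78, 83 → 88.
First letter: letters move forward 1 place in the alphabet; p, q, r, s, t, u, v → w.
For the second letter, letters move forward 3 places in the alphabet, wrapping Z→A: y, b, e, h, k, n, q → t.
So the next element is [88 w t].

[88 w t]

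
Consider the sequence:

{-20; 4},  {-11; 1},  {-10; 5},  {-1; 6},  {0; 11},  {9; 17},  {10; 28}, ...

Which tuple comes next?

{19; 45}

First value — alternating steps +9, +1, +9, +1, …: -20, -11, -10, -1, 0, 9, 10 → 19.
Second value: 4, 1, 5, 6, 11, 17, 28 → 45 (each term is the sum of the two before it).
So the next tuple is {19; 45}.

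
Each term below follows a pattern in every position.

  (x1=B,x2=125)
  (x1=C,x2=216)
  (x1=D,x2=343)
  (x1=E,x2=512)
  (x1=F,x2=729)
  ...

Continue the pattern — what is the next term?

(x1=G,x2=1000)

X1: B, C, D, E, F → G (letters move forward 1 place in the alphabet).
X2 — perfect cubes: 5³, 6³, 7³, …: 125, 216, 343, 512, 729 → 1000.
Putting it together: (x1=G,x2=1000).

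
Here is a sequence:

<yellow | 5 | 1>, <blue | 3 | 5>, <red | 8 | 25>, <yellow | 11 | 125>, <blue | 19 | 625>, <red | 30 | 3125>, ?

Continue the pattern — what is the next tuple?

<yellow | 49 | 15625>

Colour — repeats yellow → blue → red: yellow, blue, red, yellow, blue, red → yellow.
Second part — each term is the sum of the two before it: 5, 3, 8, 11, 19, 30 → 49.
Third part — ×5 each step: 1, 5, 25, 125, 625, 3125 → 15625.
So the next tuple is <yellow | 49 | 15625>.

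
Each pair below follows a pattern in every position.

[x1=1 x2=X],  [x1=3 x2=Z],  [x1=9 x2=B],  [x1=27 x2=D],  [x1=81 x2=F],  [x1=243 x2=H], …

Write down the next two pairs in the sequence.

For the x1, ×3 each step: 1, 3, 9, 27, 81, 243 → 729 → 2187.
X2: letters move forward 2 places in the alphabet, wrapping Z→A; X, Z, B, D, F, H → J → L.
So the next two pairs are [x1=729 x2=J] and [x1=2187 x2=L].

[x1=729 x2=J], [x1=2187 x2=L]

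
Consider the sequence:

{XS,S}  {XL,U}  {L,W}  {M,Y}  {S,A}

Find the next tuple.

Size: runs backward through clothing sizes XS→XL; XS, XL, L, M, S → XS.
Letter: letters move forward 2 places in the alphabet, wrapping Z→A, so S, U, W, Y, A → C.
Combining the parts gives {XS,C}.

{XS,C}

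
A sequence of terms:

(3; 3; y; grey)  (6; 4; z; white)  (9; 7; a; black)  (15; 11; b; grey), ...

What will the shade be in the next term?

Shade: repeats grey → white → black; grey, white, black, grey → white.

white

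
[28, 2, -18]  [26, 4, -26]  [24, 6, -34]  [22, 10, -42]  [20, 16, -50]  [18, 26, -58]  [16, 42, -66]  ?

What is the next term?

First value — −2 each step: 28, 26, 24, 22, 20, 18, 16 → 14.
Second value: each term is the sum of the two before it; 2, 4, 6, 10, 16, 26, 42 → 68.
Third value: -18, -26, -34, -42, -50, -58, -66 → -74 (−8 each step).
So the next term is [14, 68, -74].

[14, 68, -74]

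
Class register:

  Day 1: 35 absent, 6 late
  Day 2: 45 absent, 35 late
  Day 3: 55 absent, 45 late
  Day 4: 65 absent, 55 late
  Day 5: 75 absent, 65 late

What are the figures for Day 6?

Absent: +10 each step; 35, 45, 55, 65, 75 → 85.
Late: always the previous value of the absent; 6, 35, 45, 55, 65 → 75.
So the next record is 85 absent, 75 late.

85 absent, 75 late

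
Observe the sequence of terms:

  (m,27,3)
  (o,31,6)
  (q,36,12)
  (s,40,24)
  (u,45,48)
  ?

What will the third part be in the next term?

For the letter, letters move forward 2 places in the alphabet: m, o, q, s, u → w.
Second part goes 27, 31, 36, 40, 45 → 49 (alternating steps +4, +5, +4, +5, …).
Third part — ×2 each step: 3, 6, 12, 24, 48 → 96.

96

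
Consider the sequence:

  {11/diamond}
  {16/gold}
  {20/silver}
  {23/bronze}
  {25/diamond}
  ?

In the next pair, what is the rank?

gold

Rank — repeats diamond → gold → silver → bronze: diamond, gold, silver, bronze, diamond → gold.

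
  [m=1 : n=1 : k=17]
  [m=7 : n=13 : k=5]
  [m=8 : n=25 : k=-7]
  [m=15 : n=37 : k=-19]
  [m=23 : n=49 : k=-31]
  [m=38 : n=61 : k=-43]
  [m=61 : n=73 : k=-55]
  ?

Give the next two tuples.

For the m, each term is the sum of the two before it: 1, 7, 8, 15, 23, 38, 61 → 99 → 160.
N: +12 each step, so 1, 13, 25, 37, 49, 61, 73 → 85 → 97.
For the k, −12 each step: 17, 5, -7, -19, -31, -43, -55 → -67 → -79.
So the next two tuples are [m=99 : n=85 : k=-67] and [m=160 : n=97 : k=-79].

[m=99 : n=85 : k=-67], [m=160 : n=97 : k=-79]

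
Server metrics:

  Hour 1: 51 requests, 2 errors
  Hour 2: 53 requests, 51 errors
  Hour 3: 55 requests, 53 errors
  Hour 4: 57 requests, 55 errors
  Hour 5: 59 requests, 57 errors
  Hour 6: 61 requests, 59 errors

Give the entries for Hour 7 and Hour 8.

63 requests, 61 errors; 65 requests, 63 errors

Requests: +2 each step, so 51, 53, 55, 57, 59, 61 → 63 → 65.
Errors goes 2, 51, 53, 55, 57, 59 → 61 → 63 (always the previous value of the requests).
So the next two records are 63 requests, 61 errors and 65 requests, 63 errors.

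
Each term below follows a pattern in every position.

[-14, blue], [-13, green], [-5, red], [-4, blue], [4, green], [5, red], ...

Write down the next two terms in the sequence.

[13, blue], [14, green]

First coordinate — alternating steps +1, +8, +1, +8, …: -14, -13, -5, -4, 4, 5 → 13 → 14.
Colour: repeats blue → green → red; blue, green, red, blue, green, red → blue → green.
So the next two terms are [13, blue] and [14, green].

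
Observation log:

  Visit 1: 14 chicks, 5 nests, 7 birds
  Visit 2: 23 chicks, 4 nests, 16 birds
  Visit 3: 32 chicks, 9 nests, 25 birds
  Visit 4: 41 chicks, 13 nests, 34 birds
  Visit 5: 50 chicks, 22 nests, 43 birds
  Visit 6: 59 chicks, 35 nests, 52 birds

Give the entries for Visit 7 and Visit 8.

68 chicks, 57 nests, 61 birds; 77 chicks, 92 nests, 70 birds

Chicks: +9 each step; 14, 23, 32, 41, 50, 59 → 68 → 77.
For the nests, each term is the sum of the two before it: 5, 4, 9, 13, 22, 35 → 57 → 92.
Birds — always 7 less than the chicks: 7, 16, 25, 34, 43, 52 → 61 → 70.
So the next two lines are 68 chicks, 57 nests, 61 birds and 77 chicks, 92 nests, 70 birds.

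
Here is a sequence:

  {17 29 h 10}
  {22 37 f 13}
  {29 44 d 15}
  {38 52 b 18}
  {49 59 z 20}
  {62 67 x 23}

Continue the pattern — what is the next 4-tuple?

First value: differences are 5, 7, 9, … (increasing by 2 each time), so 17, 22, 29, 38, 49, 62 → 77.
For the second value, alternating steps +8, +7, +8, +7, …: 29, 37, 44, 52, 59, 67 → 74.
Letter — letters move back 2 places in the alphabet, wrapping A→Z: h, f, d, b, z, x → v.
Fourth value: alternating steps +3, +2, +3, +2, …; 10, 13, 15, 18, 20, 23 → 25.
Combining the parts gives {77 74 v 25}.

{77 74 v 25}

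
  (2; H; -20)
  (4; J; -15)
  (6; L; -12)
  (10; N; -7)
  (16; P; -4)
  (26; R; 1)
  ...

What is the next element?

For the first coordinate, each term is the sum of the two before it: 2, 4, 6, 10, 16, 26 → 42.
For the letter, letters move forward 2 places in the alphabet: H, J, L, N, P, R → T.
Third coordinate: -20, -15, -12, -7, -4, 1 → 4 (alternating steps +5, +3, +5, +3, …).
Combining the parts gives (42; T; 4).

(42; T; 4)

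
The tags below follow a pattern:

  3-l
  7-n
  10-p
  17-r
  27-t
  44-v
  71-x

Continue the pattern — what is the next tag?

For the first component, each term is the sum of the two before it: 3, 7, 10, 17, 27, 44, 71 → 115.
Letter — letters move forward 2 places in the alphabet: l, n, p, r, t, v, x → z.
So the next tag is 115-z.

115-z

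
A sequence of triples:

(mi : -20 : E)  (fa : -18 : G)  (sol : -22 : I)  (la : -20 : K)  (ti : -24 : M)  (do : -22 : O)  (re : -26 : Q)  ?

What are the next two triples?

(mi : -24 : S), (fa : -28 : U)

Note goes mi, fa, sol, la, ti, do, re → mi → fa (runs through the solfège scale do→ti).
Second component: alternating steps +2, −4, +2, −4, …; -20, -18, -22, -20, -24, -22, -26 → -24 → -28.
Letter goes E, G, I, K, M, O, Q → S → U (letters move forward 2 places in the alphabet).
So the next two triples are (mi : -24 : S) and (fa : -28 : U).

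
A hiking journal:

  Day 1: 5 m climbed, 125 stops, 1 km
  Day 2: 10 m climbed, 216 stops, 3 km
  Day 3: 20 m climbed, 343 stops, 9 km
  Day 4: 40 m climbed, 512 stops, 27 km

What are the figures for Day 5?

M climbed: ×2 each step; 5, 10, 20, 40 → 80.
Stops: perfect cubes: 5³, 6³, 7³, …, so 125, 216, 343, 512 → 729.
Km goes 1, 3, 9, 27 → 81 (×3 each step).
Combining the parts gives 80 m climbed, 729 stops, 81 km.

80 m climbed, 729 stops, 81 km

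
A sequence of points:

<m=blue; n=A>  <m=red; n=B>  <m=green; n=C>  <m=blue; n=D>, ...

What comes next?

<m=red; n=E>

M: blue, red, green, blue → red (repeats blue → red → green).
N: letters move forward 1 place in the alphabet, so A, B, C, D → E.
Putting it together: <m=red; n=E>.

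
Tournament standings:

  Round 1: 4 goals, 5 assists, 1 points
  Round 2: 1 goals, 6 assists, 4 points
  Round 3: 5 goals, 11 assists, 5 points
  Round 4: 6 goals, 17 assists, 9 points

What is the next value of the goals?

Goals — each term is the sum of the two before it: 4, 1, 5, 6 → 11.

11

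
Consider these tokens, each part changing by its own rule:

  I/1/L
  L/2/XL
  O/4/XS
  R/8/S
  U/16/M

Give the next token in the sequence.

Letter — letters move forward 3 places in the alphabet: I, L, O, R, U → X.
For the second component, ×2 each step: 1, 2, 4, 8, 16 → 32.
Size goes L, XL, XS, S, M → L (runs through clothing sizes XS→XL).
Combining the parts gives X/32/L.

X/32/L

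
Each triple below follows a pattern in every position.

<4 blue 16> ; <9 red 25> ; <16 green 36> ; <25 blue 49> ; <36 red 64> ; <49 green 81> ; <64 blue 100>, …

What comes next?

<81 red 121>

First slot: perfect squares: 2², 3², 4², …, so 4, 9, 16, 25, 36, 49, 64 → 81.
Colour goes blue, red, green, blue, red, green, blue → red (repeats blue → red → green).
Third slot goes 16, 25, 36, 49, 64, 81, 100 → 121 (perfect squares: 4², 5², 6², …).
Combining the parts gives <81 red 121>.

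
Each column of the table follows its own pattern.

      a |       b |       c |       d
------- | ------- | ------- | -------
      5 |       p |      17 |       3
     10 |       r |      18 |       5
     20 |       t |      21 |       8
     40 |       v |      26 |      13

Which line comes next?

80  x  33  21

Column a: ×2 each step; 5, 10, 20, 40 → 80.
Column b goes p, r, t, v → x (letters move forward 2 places in the alphabet).
Column c: differences are 1, 3, 5, … (increasing by 2 each time); 17, 18, 21, 26 → 33.
Column d: each term is the sum of the two before it, so 3, 5, 8, 13 → 21.
Combining the parts gives 80  x  33  21.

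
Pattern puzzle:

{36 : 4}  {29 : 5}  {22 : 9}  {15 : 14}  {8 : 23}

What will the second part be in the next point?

Second part: 4, 5, 9, 14, 23 → 37 (each term is the sum of the two before it).

37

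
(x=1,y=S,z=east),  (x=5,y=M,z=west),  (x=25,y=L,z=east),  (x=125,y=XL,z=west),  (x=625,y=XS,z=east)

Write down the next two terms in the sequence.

(x=3125,y=S,z=west), (x=15625,y=M,z=east)

X — ×5 each step: 1, 5, 25, 125, 625 → 3125 → 15625.
Y: runs through clothing sizes XS→XL; S, M, L, XL, XS → S → M.
Z: east, west, east, west, east → west → east (alternates east ↔ west).
So the next two terms are (x=3125,y=S,z=west) and (x=15625,y=M,z=east).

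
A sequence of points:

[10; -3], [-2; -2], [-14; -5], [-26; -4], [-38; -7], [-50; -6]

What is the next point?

First entry goes 10, -2, -14, -26, -38, -50 → -62 (−12 each step).
Second entry: alternating steps +1, −3, +1, −3, …, so -3, -2, -5, -4, -7, -6 → -9.
Combining the parts gives [-62; -9].

[-62; -9]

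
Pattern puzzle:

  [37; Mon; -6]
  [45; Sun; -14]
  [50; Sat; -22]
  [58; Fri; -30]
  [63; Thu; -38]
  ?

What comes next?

First slot: alternating steps +8, +5, +8, +5, …, so 37, 45, 50, 58, 63 → 71.
Day: Mon, Sun, Sat, Fri, Thu → Wed (runs backward through the weekdays Mon→Sun).
For the third slot, −8 each step: -6, -14, -22, -30, -38 → -46.
Putting it together: [71; Wed; -46].

[71; Wed; -46]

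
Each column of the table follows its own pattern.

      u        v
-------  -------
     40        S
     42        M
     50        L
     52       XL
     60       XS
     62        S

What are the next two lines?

70  M; 72  L

For the column u, alternating steps +2, +8, +2, +8, …: 40, 42, 50, 52, 60, 62 → 70 → 72.
Column v: repeats S → M → L → XL → XS, so S, M, L, XL, XS, S → M → L.
So the next two lines are 70  M and 72  L.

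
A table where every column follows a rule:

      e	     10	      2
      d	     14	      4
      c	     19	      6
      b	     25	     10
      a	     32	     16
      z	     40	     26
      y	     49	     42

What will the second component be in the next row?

Second component: differences are 4, 5, 6, … (increasing by 1 each time); 10, 14, 19, 25, 32, 40, 49 → 59.

59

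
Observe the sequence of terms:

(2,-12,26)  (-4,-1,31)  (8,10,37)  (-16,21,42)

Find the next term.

First entry goes 2, -4, 8, -16 → 32 (×(-2) each step).
Second entry: -12, -1, 10, 21 → 32 (+11 each step).
Third entry: alternating steps +5, +6, +5, +6, …; 26, 31, 37, 42 → 48.
Combining the parts gives (32,32,48).

(32,32,48)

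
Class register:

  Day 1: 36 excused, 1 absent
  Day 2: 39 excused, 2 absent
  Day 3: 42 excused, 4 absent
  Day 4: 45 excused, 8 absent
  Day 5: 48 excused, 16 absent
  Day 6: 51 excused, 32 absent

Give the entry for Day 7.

For the excused, +3 each step: 36, 39, 42, 45, 48, 51 → 54.
Absent goes 1, 2, 4, 8, 16, 32 → 64 (×2 each step).
So the next row is 54 excused, 64 absent.

54 excused, 64 absent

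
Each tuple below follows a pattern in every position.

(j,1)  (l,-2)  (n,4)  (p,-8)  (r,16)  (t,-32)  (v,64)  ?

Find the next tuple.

(x,-128)

Letter: j, l, n, p, r, t, v → x (letters move forward 2 places in the alphabet).
Second component — ×(-2) each step: 1, -2, 4, -8, 16, -32, 64 → -128.
Putting it together: (x,-128).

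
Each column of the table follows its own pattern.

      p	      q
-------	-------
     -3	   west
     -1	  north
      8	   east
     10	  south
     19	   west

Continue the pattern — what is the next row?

Column p: alternating steps +2, +9, +2, +9, …, so -3, -1, 8, 10, 19 → 21.
Column q: repeats west → north → east → south; west, north, east, south, west → north.
Putting it together: 21  north.

21  north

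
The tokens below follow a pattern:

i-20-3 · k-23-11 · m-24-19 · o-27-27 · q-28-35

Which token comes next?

Letter goes i, k, m, o, q → s (letters move forward 2 places in the alphabet).
Second component: alternating steps +3, +1, +3, +1, …; 20, 23, 24, 27, 28 → 31.
For the third component, +8 each step: 3, 11, 19, 27, 35 → 43.
Putting it together: s-31-43.

s-31-43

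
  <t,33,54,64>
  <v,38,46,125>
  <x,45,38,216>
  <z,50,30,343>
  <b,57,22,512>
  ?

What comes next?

<d,62,14,729>

Letter: letters move forward 2 places in the alphabet, wrapping Z→A, so t, v, x, z, b → d.
Second slot: alternating steps +5, +7, +5, +7, …; 33, 38, 45, 50, 57 → 62.
Third slot: −8 each step, so 54, 46, 38, 30, 22 → 14.
Fourth slot: perfect cubes: 4³, 5³, 6³, …, so 64, 125, 216, 343, 512 → 729.
Putting it together: <d,62,14,729>.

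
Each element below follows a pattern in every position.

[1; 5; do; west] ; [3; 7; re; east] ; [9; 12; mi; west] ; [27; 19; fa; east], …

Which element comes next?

[81; 31; sol; west]

First slot: ×3 each step; 1, 3, 9, 27 → 81.
Second slot: each term is the sum of the two before it, so 5, 7, 12, 19 → 31.
Note goes do, re, mi, fa → sol (runs through the solfège scale do→ti).
Direction: west, east, west, east → west (alternates west ↔ east).
Combining the parts gives [81; 31; sol; west].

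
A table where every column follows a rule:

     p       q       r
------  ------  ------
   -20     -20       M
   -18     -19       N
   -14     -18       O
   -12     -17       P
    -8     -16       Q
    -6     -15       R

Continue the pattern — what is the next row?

-2  -14  S

Column p: -20, -18, -14, -12, -8, -6 → -2 (alternating steps +2, +4, +2, +4, …).
Column q: +1 each step, so -20, -19, -18, -17, -16, -15 → -14.
Column r: letters move forward 1 place in the alphabet, so M, N, O, P, Q, R → S.
Combining the parts gives -2  -14  S.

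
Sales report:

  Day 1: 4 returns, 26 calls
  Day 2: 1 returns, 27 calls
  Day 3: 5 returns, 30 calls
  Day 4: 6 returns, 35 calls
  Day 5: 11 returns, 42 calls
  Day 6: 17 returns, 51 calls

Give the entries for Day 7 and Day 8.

28 returns, 62 calls; 45 returns, 75 calls

Returns: each term is the sum of the two before it, so 4, 1, 5, 6, 11, 17 → 28 → 45.
Calls — differences are 1, 3, 5, … (increasing by 2 each time): 26, 27, 30, 35, 42, 51 → 62 → 75.
So the next two lines are 28 returns, 62 calls and 45 returns, 75 calls.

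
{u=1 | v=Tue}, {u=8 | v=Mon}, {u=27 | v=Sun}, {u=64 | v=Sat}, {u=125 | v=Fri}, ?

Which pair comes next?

{u=216 | v=Thu}

U: perfect cubes: 1³, 2³, 3³, …, so 1, 8, 27, 64, 125 → 216.
V goes Tue, Mon, Sun, Sat, Fri → Thu (runs backward through the weekdays Mon→Sun).
So the next pair is {u=216 | v=Thu}.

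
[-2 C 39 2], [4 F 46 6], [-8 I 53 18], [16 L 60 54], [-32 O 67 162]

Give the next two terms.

First entry — ×(-2) each step: -2, 4, -8, 16, -32 → 64 → -128.
Letter: letters move forward 3 places in the alphabet, so C, F, I, L, O → R → U.
Third entry: +7 each step, so 39, 46, 53, 60, 67 → 74 → 81.
For the fourth entry, ×3 each step: 2, 6, 18, 54, 162 → 486 → 1458.
Putting the parts together: [64 R 74 486] and then [-128 U 81 1458].

[64 R 74 486], [-128 U 81 1458]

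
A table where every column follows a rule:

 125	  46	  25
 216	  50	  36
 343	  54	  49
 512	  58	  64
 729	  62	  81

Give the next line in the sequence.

For the first component, perfect cubes: 5³, 6³, 7³, …: 125, 216, 343, 512, 729 → 1000.
Second component: +4 each step; 46, 50, 54, 58, 62 → 66.
Third component — perfect squares: 5², 6², 7², …: 25, 36, 49, 64, 81 → 100.
So the next line is 1000  66  100.

1000  66  100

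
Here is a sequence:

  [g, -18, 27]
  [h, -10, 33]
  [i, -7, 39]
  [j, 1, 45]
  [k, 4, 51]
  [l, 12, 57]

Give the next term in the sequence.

Letter — letters move forward 1 place in the alphabet: g, h, i, j, k, l → m.
Second component: -18, -10, -7, 1, 4, 12 → 15 (alternating steps +8, +3, +8, +3, …).
Third component goes 27, 33, 39, 45, 51, 57 → 63 (+6 each step).
So the next term is [m, 15, 63].

[m, 15, 63]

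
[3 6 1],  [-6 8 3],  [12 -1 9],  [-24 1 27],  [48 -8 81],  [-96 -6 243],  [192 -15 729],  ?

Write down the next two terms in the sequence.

[-384 -13 2187], [768 -22 6561]

First component goes 3, -6, 12, -24, 48, -96, 192 → -384 → 768 (×(-2) each step).
Second component: alternating steps +2, −9, +2, −9, …; 6, 8, -1, 1, -8, -6, -15 → -13 → -22.
Third component goes 1, 3, 9, 27, 81, 243, 729 → 2187 → 6561 (×3 each step).
So the next two terms are [-384 -13 2187] and [768 -22 6561].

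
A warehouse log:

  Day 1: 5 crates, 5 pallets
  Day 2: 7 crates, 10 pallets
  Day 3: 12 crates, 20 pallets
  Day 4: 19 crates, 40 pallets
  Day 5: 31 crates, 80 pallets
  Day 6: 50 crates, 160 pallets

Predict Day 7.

Crates: each term is the sum of the two before it; 5, 7, 12, 19, 31, 50 → 81.
Pallets: 5, 10, 20, 40, 80, 160 → 320 (×2 each step).
Putting it together: 81 crates, 320 pallets.

81 crates, 320 pallets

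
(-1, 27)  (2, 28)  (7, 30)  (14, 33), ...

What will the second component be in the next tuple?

37

Second component: differences are 1, 2, 3, … (increasing by 1 each time); 27, 28, 30, 33 → 37.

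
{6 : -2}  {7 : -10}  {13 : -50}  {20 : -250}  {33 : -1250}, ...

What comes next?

{53 : -6250}

First slot goes 6, 7, 13, 20, 33 → 53 (each term is the sum of the two before it).
Second slot: -2, -10, -50, -250, -1250 → -6250 (×5 each step).
So the next point is {53 : -6250}.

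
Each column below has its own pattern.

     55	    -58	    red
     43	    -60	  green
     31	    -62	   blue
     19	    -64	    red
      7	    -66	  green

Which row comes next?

-5  -68  blue

First component — −12 each step: 55, 43, 31, 19, 7 → -5.
Second component: -58, -60, -62, -64, -66 → -68 (−2 each step).
Colour — repeats red → green → blue: red, green, blue, red, green → blue.
Putting it together: -5  -68  blue.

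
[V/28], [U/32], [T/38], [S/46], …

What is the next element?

[R/56]

Letter: V, U, T, S → R (letters move back 1 place in the alphabet).
Second part goes 28, 32, 38, 46 → 56 (differences are 4, 6, 8, … (increasing by 2 each time)).
Putting it together: [R/56].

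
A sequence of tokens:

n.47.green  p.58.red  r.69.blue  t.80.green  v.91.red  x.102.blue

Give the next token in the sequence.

z.113.green

Letter: letters move forward 2 places in the alphabet, so n, p, r, t, v, x → z.
Second component: 47, 58, 69, 80, 91, 102 → 113 (+11 each step).
Colour goes green, red, blue, green, red, blue → green (repeats green → red → blue).
Combining the parts gives z.113.green.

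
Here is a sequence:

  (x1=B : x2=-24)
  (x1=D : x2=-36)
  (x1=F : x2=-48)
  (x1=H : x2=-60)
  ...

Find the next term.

(x1=J : x2=-72)

X1: B, D, F, H → J (letters move forward 2 places in the alphabet).
X2 goes -24, -36, -48, -60 → -72 (−12 each step).
So the next term is (x1=J : x2=-72).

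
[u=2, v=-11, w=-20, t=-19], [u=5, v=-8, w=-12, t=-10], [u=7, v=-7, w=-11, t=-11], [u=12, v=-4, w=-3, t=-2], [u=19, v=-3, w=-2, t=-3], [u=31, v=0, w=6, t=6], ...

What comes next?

[u=50, v=1, w=7, t=5]

U: each term is the sum of the two before it; 2, 5, 7, 12, 19, 31 → 50.
V — alternating steps +3, +1, +3, +1, …: -11, -8, -7, -4, -3, 0 → 1.
W: -20, -12, -11, -3, -2, 6 → 7 (alternating steps +8, +1, +8, +1, …).
T goes -19, -10, -11, -2, -3, 6 → 5 (alternating steps +9, −1, +9, −1, …).
Combining the parts gives [u=50, v=1, w=7, t=5].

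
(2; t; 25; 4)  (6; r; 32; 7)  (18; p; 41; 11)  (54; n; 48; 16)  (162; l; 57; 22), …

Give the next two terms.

(486; j; 64; 29), (1458; h; 73; 37)

First slot — ×3 each step: 2, 6, 18, 54, 162 → 486 → 1458.
For the letter, letters move back 2 places in the alphabet: t, r, p, n, l → j → h.
Third slot: alternating steps +7, +9, +7, +9, …, so 25, 32, 41, 48, 57 → 64 → 73.
Fourth slot: differences are 3, 4, 5, … (increasing by 1 each time), so 4, 7, 11, 16, 22 → 29 → 37.
Putting the parts together: (486; j; 64; 29) and then (1458; h; 73; 37).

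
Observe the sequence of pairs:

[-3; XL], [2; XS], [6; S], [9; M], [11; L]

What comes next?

First value: -3, 2, 6, 9, 11 → 12 (differences are 5, 4, 3, … (decreasing by 1 each time)).
Size: runs through clothing sizes XS→XL; XL, XS, S, M, L → XL.
So the next pair is [12; XL].

[12; XL]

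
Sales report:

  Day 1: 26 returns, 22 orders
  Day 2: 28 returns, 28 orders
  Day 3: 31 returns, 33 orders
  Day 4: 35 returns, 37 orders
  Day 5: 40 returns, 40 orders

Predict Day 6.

Returns goes 26, 28, 31, 35, 40 → 46 (differences are 2, 3, 4, … (increasing by 1 each time)).
Orders goes 22, 28, 33, 37, 40 → 42 (differences are 6, 5, 4, … (decreasing by 1 each time)).
Combining the parts gives 46 returns, 42 orders.

46 returns, 42 orders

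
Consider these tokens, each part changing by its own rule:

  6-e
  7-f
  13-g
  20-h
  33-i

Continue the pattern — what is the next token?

53-j

First component — each term is the sum of the two before it: 6, 7, 13, 20, 33 → 53.
Letter: e, f, g, h, i → j (letters move forward 1 place in the alphabet).
So the next token is 53-j.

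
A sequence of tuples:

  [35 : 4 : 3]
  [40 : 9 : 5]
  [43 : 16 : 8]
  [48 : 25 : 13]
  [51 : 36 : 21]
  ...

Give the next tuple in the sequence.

First value: alternating steps +5, +3, +5, +3, …, so 35, 40, 43, 48, 51 → 56.
Second value — perfect squares: 2², 3², 4², …: 4, 9, 16, 25, 36 → 49.
Third value: each term is the sum of the two before it; 3, 5, 8, 13, 21 → 34.
Putting it together: [56 : 49 : 34].

[56 : 49 : 34]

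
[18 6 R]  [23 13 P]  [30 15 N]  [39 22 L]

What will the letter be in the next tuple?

J

First part — differences are 5, 7, 9, … (increasing by 2 each time): 18, 23, 30, 39 → 50.
Second part goes 6, 13, 15, 22 → 24 (alternating steps +7, +2, +7, +2, …).
Letter: letters move back 2 places in the alphabet, so R, P, N, L → J.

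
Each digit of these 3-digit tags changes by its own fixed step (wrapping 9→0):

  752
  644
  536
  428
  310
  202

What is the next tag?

194

For the first digit, −1 each step, mod 10: 7, 6, 5, 4, 3, 2 → 1.
Second digit goes 5, 4, 3, 2, 1, 0 → 9 (−1 each step, mod 10).
Third digit — +2 each step, mod 10: 2, 4, 6, 8, 0, 2 → 4.
So the next tag is 194.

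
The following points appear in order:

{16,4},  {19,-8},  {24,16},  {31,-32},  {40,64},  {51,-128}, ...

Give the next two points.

For the first slot, differences are 3, 5, 7, … (increasing by 2 each time): 16, 19, 24, 31, 40, 51 → 64 → 79.
Second slot: ×(-2) each step; 4, -8, 16, -32, 64, -128 → 256 → -512.
Putting the parts together: {64,256} and then {79,-512}.

{64,256}, {79,-512}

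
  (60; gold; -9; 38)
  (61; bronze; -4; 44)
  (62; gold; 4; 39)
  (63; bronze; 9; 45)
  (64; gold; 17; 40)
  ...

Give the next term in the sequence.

For the first part, +1 each step: 60, 61, 62, 63, 64 → 65.
Rank: alternates gold ↔ bronze; gold, bronze, gold, bronze, gold → bronze.
Third part: alternating steps +5, +8, +5, +8, …; -9, -4, 4, 9, 17 → 22.
Fourth part: alternating steps +6, −5, +6, −5, …; 38, 44, 39, 45, 40 → 46.
Putting it together: (65; bronze; 22; 46).

(65; bronze; 22; 46)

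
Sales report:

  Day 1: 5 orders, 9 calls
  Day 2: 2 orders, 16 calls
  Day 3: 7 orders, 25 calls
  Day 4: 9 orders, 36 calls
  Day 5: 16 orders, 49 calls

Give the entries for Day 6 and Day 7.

25 orders, 64 calls; 41 orders, 81 calls

Orders: each term is the sum of the two before it; 5, 2, 7, 9, 16 → 25 → 41.
Calls: 9, 16, 25, 36, 49 → 64 → 81 (perfect squares: 3², 4², 5², …).
So the next two lines are 25 orders, 64 calls and 41 orders, 81 calls.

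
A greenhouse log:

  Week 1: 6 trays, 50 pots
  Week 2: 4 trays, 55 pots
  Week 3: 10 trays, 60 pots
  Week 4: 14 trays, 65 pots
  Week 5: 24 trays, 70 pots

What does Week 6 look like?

38 trays, 75 pots

Trays: each term is the sum of the two before it; 6, 4, 10, 14, 24 → 38.
Pots goes 50, 55, 60, 65, 70 → 75 (+5 each step).
So the next record is 38 trays, 75 pots.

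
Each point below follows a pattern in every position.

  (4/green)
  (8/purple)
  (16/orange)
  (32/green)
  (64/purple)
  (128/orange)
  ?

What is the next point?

(256/green)

First entry goes 4, 8, 16, 32, 64, 128 → 256 (×2 each step).
Colour: green, purple, orange, green, purple, orange → green (repeats green → purple → orange).
Putting it together: (256/green).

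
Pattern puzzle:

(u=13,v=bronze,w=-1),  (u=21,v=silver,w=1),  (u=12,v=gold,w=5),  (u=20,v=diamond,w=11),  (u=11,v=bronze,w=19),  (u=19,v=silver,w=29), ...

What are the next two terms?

(u=10,v=gold,w=41), (u=18,v=diamond,w=55)

U: alternating steps +8, −9, +8, −9, …, so 13, 21, 12, 20, 11, 19 → 10 → 18.
V: bronze, silver, gold, diamond, bronze, silver → gold → diamond (repeats bronze → silver → gold → diamond).
W goes -1, 1, 5, 11, 19, 29 → 41 → 55 (differences are 2, 4, 6, … (increasing by 2 each time)).
Putting the parts together: (u=10,v=gold,w=41) and then (u=18,v=diamond,w=55).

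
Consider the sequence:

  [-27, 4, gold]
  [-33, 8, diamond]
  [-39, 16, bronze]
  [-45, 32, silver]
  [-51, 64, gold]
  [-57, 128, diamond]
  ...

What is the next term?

[-63, 256, bronze]

First component: -27, -33, -39, -45, -51, -57 → -63 (−6 each step).
Second component — ×2 each step: 4, 8, 16, 32, 64, 128 → 256.
Rank — repeats gold → diamond → bronze → silver: gold, diamond, bronze, silver, gold, diamond → bronze.
Putting it together: [-63, 256, bronze].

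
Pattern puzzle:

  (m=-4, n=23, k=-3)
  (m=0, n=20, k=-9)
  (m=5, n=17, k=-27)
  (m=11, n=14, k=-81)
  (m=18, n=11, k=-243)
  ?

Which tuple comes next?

For the m, differences are 4, 5, 6, … (increasing by 1 each time): -4, 0, 5, 11, 18 → 26.
N: −3 each step; 23, 20, 17, 14, 11 → 8.
K — ×3 each step: -3, -9, -27, -81, -243 → -729.
Putting it together: (m=26, n=8, k=-729).

(m=26, n=8, k=-729)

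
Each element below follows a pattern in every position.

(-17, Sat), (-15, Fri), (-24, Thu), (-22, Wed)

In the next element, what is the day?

Tue

Day: Sat, Fri, Thu, Wed → Tue (runs backward through the weekdays Mon→Sun).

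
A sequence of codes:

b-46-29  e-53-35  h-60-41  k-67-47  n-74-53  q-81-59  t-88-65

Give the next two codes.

w-95-71 then z-102-77

Letter goes b, e, h, k, n, q, t → w → z (letters move forward 3 places in the alphabet).
Second component: 46, 53, 60, 67, 74, 81, 88 → 95 → 102 (+7 each step).
Third component: 29, 35, 41, 47, 53, 59, 65 → 71 → 77 (+6 each step).
So the next two codes are w-95-71 and z-102-77.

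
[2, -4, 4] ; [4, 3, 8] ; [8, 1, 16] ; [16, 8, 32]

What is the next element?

[32, 6, 64]

First part goes 2, 4, 8, 16 → 32 (×2 each step).
Second part: -4, 3, 1, 8 → 6 (alternating steps +7, −2, +7, −2, …).
Third part: 4, 8, 16, 32 → 64 (always 2 × the first part).
Putting it together: [32, 6, 64].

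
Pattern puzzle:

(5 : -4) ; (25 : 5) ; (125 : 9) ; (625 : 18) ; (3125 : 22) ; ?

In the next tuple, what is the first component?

15625

First component goes 5, 25, 125, 625, 3125 → 15625 (×5 each step).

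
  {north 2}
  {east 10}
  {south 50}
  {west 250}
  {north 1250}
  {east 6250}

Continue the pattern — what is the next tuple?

{south 31250}

Direction goes north, east, south, west, north, east → south (repeats north → east → south → west).
Second entry: ×5 each step; 2, 10, 50, 250, 1250, 6250 → 31250.
So the next tuple is {south 31250}.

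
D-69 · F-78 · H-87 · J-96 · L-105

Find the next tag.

For the letter, letters move forward 2 places in the alphabet: D, F, H, J, L → N.
Second component: +9 each step; 69, 78, 87, 96, 105 → 114.
Combining the parts gives N-114.

N-114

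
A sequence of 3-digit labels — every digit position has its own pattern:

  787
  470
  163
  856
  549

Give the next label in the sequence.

232

First digit: −3 each step, mod 10; 7, 4, 1, 8, 5 → 2.
Second digit: 8, 7, 6, 5, 4 → 3 (−1 each step, mod 10).
Third digit: +3 each step, mod 10, so 7, 0, 3, 6, 9 → 2.
Putting it together: 232.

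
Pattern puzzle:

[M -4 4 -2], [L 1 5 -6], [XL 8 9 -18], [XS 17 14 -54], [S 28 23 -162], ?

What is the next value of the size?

M

Size: M, L, XL, XS, S → M (runs through clothing sizes XS→XL).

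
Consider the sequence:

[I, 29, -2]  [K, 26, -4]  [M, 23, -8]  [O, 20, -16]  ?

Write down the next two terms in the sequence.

[Q, 17, -32], [S, 14, -64]

Letter goes I, K, M, O → Q → S (letters move forward 2 places in the alphabet).
Second part: −3 each step, so 29, 26, 23, 20 → 17 → 14.
Third part — ×2 each step: -2, -4, -8, -16 → -32 → -64.
So the next two terms are [Q, 17, -32] and [S, 14, -64].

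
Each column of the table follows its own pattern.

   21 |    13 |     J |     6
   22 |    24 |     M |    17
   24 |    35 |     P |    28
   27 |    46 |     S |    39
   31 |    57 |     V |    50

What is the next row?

For the first component, differences are 1, 2, 3, … (increasing by 1 each time): 21, 22, 24, 27, 31 → 36.
For the second component, +11 each step: 13, 24, 35, 46, 57 → 68.
Letter: letters move forward 3 places in the alphabet, so J, M, P, S, V → Y.
Fourth component: 6, 17, 28, 39, 50 → 61 (always 7 less than the second component).
Putting it together: 36  68  Y  61.

36  68  Y  61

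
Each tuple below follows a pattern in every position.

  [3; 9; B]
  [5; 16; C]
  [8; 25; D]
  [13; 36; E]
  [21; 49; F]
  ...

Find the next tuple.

[34; 64; G]

First slot — each term is the sum of the two before it: 3, 5, 8, 13, 21 → 34.
Second slot: perfect squares: 3², 4², 5², …; 9, 16, 25, 36, 49 → 64.
Letter: B, C, D, E, F → G (letters move forward 1 place in the alphabet).
Putting it together: [34; 64; G].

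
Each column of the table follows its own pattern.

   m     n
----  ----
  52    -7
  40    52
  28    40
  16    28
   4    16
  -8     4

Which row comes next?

-20  -8

Column m: 52, 40, 28, 16, 4, -8 → -20 (−12 each step).
For the column n, always the previous value of the column m: -7, 52, 40, 28, 16, 4 → -8.
Combining the parts gives -20  -8.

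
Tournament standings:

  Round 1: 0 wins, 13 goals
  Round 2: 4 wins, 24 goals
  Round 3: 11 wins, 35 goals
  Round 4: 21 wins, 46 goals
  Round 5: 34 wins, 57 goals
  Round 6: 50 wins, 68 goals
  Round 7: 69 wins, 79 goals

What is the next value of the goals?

Goals goes 13, 24, 35, 46, 57, 68, 79 → 90 (+11 each step).

90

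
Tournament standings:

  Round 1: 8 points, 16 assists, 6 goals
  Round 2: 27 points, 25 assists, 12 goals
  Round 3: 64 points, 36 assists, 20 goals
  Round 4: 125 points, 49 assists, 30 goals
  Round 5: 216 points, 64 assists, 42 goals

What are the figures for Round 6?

343 points, 81 assists, 56 goals

For the points, perfect cubes: 2³, 3³, 4³, …: 8, 27, 64, 125, 216 → 343.
Assists: 16, 25, 36, 49, 64 → 81 (perfect squares: 4², 5², 6², …).
Goals: 6, 12, 20, 30, 42 → 56 (differences are 6, 8, 10, … (increasing by 2 each time)).
So the next record is 343 points, 81 assists, 56 goals.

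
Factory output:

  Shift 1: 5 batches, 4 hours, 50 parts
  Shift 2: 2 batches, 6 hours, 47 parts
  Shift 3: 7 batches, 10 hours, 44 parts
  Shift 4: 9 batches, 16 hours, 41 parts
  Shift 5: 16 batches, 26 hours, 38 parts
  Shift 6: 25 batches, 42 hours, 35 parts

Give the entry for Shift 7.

41 batches, 68 hours, 32 parts

Batches: 5, 2, 7, 9, 16, 25 → 41 (each term is the sum of the two before it).
Hours goes 4, 6, 10, 16, 26, 42 → 68 (each term is the sum of the two before it).
Parts: −3 each step, so 50, 47, 44, 41, 38, 35 → 32.
Putting it together: 41 batches, 68 hours, 32 parts.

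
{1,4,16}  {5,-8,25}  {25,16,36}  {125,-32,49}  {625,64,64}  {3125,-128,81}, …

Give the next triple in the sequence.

{15625,256,100}

For the first coordinate, ×5 each step: 1, 5, 25, 125, 625, 3125 → 15625.
Second coordinate — ×(-2) each step: 4, -8, 16, -32, 64, -128 → 256.
Third coordinate: perfect squares: 4², 5², 6², …, so 16, 25, 36, 49, 64, 81 → 100.
So the next triple is {15625,256,100}.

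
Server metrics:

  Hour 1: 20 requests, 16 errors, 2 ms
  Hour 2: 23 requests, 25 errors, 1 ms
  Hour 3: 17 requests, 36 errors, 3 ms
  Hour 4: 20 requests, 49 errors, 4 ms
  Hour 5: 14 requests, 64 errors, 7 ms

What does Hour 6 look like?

Requests: 20, 23, 17, 20, 14 → 17 (alternating steps +3, −6, +3, −6, …).
Errors — perfect squares: 4², 5², 6², …: 16, 25, 36, 49, 64 → 81.
Ms goes 2, 1, 3, 4, 7 → 11 (each term is the sum of the two before it).
Putting it together: 17 requests, 81 errors, 11 ms.

17 requests, 81 errors, 11 ms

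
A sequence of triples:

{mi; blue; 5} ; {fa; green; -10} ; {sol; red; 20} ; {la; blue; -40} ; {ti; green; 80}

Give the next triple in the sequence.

{do; red; -160}

For the note, runs through the solfège scale do→ti: mi, fa, sol, la, ti → do.
For the colour, repeats blue → green → red: blue, green, red, blue, green → red.
Third value: ×(-2) each step, so 5, -10, 20, -40, 80 → -160.
Putting it together: {do; red; -160}.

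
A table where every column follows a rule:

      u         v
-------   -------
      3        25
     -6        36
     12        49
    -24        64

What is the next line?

48  81

Column u: 3, -6, 12, -24 → 48 (×(-2) each step).
Column v — perfect squares: 5², 6², 7², …: 25, 36, 49, 64 → 81.
So the next line is 48  81.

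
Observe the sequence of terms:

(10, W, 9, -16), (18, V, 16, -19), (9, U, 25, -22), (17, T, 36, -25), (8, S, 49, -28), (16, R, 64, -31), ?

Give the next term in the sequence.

(7, Q, 81, -34)

First entry goes 10, 18, 9, 17, 8, 16 → 7 (alternating steps +8, −9, +8, −9, …).
Letter — letters move back 1 place in the alphabet: W, V, U, T, S, R → Q.
Third entry: perfect squares: 3², 4², 5², …, so 9, 16, 25, 36, 49, 64 → 81.
Fourth entry: −3 each step, so -16, -19, -22, -25, -28, -31 → -34.
Combining the parts gives (7, Q, 81, -34).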